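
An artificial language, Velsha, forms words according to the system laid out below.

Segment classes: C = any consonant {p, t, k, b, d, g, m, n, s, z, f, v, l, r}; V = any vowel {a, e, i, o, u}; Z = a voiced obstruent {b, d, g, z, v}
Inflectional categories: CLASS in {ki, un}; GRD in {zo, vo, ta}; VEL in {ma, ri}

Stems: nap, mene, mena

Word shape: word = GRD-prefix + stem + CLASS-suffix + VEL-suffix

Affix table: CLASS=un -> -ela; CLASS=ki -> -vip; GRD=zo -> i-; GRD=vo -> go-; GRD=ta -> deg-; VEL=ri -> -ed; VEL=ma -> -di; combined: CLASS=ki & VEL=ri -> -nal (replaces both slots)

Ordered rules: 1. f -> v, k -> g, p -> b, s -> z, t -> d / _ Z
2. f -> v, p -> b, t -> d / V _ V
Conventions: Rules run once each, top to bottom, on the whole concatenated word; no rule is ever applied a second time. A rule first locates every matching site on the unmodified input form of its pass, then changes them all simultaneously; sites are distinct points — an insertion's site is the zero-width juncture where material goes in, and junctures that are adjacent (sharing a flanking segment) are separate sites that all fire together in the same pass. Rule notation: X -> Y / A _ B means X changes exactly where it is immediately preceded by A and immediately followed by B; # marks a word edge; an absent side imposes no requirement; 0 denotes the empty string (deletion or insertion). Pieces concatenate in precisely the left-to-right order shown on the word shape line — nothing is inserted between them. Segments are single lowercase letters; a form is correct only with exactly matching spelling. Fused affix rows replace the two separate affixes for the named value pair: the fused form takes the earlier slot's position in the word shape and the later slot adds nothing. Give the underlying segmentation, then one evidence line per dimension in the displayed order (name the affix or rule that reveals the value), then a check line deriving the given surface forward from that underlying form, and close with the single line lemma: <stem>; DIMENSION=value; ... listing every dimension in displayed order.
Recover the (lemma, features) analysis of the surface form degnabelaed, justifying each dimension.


underlying: deg-nap-ela-ed
CLASS=un - signalled by the affix -ela
GRD=ta - signalled by the affix deg-
VEL=ri - signalled by the affix -ed
check: degnapelaed -> degnapelaed -> degnabelaed
lemma: nap; CLASS=un; GRD=ta; VEL=ri


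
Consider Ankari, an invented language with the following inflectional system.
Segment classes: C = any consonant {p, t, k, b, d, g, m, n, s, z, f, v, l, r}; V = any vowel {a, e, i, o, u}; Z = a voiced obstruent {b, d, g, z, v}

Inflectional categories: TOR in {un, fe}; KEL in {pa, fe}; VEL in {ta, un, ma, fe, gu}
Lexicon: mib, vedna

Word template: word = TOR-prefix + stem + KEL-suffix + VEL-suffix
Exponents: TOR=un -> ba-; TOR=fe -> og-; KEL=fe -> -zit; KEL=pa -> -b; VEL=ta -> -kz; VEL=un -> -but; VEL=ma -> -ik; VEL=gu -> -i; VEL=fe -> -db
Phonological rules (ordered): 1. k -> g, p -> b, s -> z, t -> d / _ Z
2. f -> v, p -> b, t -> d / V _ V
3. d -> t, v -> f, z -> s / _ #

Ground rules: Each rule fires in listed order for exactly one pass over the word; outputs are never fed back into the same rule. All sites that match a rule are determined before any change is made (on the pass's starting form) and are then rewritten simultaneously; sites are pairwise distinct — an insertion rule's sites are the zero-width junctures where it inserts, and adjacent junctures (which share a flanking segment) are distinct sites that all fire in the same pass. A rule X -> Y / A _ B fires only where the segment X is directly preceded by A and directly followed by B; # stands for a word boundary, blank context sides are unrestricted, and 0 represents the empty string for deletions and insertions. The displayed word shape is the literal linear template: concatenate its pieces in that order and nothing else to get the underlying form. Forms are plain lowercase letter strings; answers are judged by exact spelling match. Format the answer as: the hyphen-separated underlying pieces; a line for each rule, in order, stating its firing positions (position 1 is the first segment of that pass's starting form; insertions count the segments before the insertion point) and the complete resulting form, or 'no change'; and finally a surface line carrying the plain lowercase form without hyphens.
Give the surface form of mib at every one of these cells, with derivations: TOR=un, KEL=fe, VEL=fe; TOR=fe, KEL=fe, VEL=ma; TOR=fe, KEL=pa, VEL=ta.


cell TOR=un, KEL=fe, VEL=fe:
underlying: ba-mib-zit-db
1. k -> g, p -> b, s -> z, t -> d / _ Z: fires at position(s) 8: bamibziddb
2. f -> v, p -> b, t -> d / V _ V: no change
3. d -> t, v -> f, z -> s / _ #: no change
surface: bamibziddb

cell TOR=fe, KEL=fe, VEL=ma:
underlying: og-mib-zit-ik
1. k -> g, p -> b, s -> z, t -> d / _ Z: no change
2. f -> v, p -> b, t -> d / V _ V: fires at position(s) 8: ogmibzidik
3. d -> t, v -> f, z -> s / _ #: no change
surface: ogmibzidik

cell TOR=fe, KEL=pa, VEL=ta:
underlying: og-mib-b-kz
1. k -> g, p -> b, s -> z, t -> d / _ Z: fires at position(s) 7: ogmibbgz
2. f -> v, p -> b, t -> d / V _ V: no change
3. d -> t, v -> f, z -> s / _ #: fires at position(s) 8: ogmibbgs
surface: ogmibbgs


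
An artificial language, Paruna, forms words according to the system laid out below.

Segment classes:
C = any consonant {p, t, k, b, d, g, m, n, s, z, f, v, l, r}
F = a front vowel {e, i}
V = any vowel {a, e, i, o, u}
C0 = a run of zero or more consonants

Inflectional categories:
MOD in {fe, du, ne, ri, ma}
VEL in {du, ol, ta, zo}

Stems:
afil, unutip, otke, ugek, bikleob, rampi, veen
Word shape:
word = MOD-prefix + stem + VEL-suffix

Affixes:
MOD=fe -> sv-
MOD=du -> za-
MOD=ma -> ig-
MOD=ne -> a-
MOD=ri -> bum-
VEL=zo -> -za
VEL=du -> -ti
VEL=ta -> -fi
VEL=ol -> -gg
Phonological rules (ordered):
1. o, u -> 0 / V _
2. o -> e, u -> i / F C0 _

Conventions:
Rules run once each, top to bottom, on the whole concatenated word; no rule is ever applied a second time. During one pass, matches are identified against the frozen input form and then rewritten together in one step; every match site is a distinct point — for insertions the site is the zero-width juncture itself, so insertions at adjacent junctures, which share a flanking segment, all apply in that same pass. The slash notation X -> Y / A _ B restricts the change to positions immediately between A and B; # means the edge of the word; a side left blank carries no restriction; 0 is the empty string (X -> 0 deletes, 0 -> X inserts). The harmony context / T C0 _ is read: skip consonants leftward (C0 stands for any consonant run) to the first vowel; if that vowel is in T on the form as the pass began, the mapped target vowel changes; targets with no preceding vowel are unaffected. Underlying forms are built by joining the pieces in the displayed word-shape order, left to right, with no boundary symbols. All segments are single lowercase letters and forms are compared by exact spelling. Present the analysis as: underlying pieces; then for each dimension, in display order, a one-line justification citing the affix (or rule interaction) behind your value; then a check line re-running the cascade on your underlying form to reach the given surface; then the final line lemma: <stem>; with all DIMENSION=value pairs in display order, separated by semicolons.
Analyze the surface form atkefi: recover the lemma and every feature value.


underlying: a-otke-fi
MOD=ne - signalled by the affix a-
VEL=ta - signalled by the affix -fi
check: aotkefi -> atkefi -> atkefi
lemma: otke; MOD=ne; VEL=ta


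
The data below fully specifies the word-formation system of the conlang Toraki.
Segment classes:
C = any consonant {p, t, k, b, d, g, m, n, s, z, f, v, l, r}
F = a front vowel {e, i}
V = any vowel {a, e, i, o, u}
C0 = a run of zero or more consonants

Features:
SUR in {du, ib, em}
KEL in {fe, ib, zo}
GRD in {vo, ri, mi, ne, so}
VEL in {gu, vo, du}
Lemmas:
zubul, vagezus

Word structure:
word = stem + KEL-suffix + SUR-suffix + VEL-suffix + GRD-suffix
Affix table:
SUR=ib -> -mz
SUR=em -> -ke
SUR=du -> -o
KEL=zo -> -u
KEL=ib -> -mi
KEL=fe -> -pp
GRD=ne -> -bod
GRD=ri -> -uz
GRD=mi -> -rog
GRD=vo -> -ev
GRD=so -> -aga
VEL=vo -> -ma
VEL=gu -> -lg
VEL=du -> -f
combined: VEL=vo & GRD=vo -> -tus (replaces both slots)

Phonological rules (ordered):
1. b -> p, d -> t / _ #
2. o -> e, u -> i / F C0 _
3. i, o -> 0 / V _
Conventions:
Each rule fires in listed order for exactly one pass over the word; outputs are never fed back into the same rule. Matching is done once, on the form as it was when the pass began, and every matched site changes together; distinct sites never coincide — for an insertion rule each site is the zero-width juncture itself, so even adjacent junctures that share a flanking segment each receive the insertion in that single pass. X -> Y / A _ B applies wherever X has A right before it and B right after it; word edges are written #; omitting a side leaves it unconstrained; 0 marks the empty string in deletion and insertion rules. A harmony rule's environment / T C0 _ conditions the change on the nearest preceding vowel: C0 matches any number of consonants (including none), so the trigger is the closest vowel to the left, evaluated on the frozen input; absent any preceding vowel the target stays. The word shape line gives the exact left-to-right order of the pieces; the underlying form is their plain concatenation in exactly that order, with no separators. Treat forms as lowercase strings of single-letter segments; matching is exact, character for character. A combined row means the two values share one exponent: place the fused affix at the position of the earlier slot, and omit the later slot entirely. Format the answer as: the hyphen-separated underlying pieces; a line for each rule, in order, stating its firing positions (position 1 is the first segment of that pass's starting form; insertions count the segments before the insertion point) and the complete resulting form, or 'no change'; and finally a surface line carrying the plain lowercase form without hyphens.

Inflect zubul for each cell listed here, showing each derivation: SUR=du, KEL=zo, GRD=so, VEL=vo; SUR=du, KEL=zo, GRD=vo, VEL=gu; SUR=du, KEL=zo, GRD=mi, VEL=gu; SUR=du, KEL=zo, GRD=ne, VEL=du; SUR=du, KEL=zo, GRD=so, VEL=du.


cell SUR=du, KEL=zo, GRD=so, VEL=vo:
underlying: zubul-u-o-ma-aga
1. b -> p, d -> t / _ #: no change
2. o -> e, u -> i / F C0 _: no change
3. i, o -> 0 / V _: fires at position(s) 7: zubulumaaga
surface: zubulumaaga

cell SUR=du, KEL=zo, GRD=vo, VEL=gu:
underlying: zubul-u-o-lg-ev
1. b -> p, d -> t / _ #: no change
2. o -> e, u -> i / F C0 _: no change
3. i, o -> 0 / V _: fires at position(s) 7: zubululgev
surface: zubululgev

cell SUR=du, KEL=zo, GRD=mi, VEL=gu:
underlying: zubul-u-o-lg-rog
1. b -> p, d -> t / _ #: no change
2. o -> e, u -> i / F C0 _: no change
3. i, o -> 0 / V _: fires at position(s) 7: zubululgrog
surface: zubululgrog

cell SUR=du, KEL=zo, GRD=ne, VEL=du:
underlying: zubul-u-o-f-bod
1. b -> p, d -> t / _ #: fires at position(s) 11: zubuluofbot
2. o -> e, u -> i / F C0 _: no change
3. i, o -> 0 / V _: fires at position(s) 7: zubulufbot
surface: zubulufbot

cell SUR=du, KEL=zo, GRD=so, VEL=du:
underlying: zubul-u-o-f-aga
1. b -> p, d -> t / _ #: no change
2. o -> e, u -> i / F C0 _: no change
3. i, o -> 0 / V _: fires at position(s) 7: zubulufaga
surface: zubulufaga


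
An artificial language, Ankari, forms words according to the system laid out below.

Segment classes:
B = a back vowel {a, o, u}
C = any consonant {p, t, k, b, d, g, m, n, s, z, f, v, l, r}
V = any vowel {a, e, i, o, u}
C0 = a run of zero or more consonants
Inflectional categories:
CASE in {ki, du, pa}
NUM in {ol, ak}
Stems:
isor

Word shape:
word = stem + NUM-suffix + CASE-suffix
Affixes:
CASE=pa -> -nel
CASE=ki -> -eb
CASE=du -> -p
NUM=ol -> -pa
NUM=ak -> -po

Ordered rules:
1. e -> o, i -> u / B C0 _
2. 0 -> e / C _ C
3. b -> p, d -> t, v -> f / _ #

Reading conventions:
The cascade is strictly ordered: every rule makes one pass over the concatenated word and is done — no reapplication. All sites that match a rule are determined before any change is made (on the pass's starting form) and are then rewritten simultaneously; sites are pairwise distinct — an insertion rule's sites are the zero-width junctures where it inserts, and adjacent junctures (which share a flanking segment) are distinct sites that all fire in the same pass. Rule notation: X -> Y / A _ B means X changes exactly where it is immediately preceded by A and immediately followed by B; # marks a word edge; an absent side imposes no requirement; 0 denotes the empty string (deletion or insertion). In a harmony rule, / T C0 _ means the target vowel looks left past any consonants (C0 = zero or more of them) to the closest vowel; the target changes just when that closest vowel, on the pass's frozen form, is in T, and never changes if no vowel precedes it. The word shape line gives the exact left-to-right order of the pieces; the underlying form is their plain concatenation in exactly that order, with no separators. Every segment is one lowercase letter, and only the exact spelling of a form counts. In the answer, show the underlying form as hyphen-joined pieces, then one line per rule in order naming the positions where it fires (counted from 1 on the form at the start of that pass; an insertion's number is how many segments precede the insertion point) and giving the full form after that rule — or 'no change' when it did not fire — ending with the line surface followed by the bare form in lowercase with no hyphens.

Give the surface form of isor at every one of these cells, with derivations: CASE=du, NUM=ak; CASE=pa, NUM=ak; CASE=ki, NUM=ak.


cell CASE=du, NUM=ak:
underlying: isor-po-p
1. e -> o, i -> u / B C0 _: no change
2. 0 -> e / C _ C: inserts after position(s) 4: isorepop
3. b -> p, d -> t, v -> f / _ #: no change
surface: isorepop

cell CASE=pa, NUM=ak:
underlying: isor-po-nel
1. e -> o, i -> u / B C0 _: fires at position(s) 8: isorponol
2. 0 -> e / C _ C: inserts after position(s) 4: isoreponol
3. b -> p, d -> t, v -> f / _ #: no change
surface: isoreponol

cell CASE=ki, NUM=ak:
underlying: isor-po-eb
1. e -> o, i -> u / B C0 _: fires at position(s) 7: isorpoob
2. 0 -> e / C _ C: inserts after position(s) 4: isorepoob
3. b -> p, d -> t, v -> f / _ #: fires at position(s) 9: isorepoop
surface: isorepoop


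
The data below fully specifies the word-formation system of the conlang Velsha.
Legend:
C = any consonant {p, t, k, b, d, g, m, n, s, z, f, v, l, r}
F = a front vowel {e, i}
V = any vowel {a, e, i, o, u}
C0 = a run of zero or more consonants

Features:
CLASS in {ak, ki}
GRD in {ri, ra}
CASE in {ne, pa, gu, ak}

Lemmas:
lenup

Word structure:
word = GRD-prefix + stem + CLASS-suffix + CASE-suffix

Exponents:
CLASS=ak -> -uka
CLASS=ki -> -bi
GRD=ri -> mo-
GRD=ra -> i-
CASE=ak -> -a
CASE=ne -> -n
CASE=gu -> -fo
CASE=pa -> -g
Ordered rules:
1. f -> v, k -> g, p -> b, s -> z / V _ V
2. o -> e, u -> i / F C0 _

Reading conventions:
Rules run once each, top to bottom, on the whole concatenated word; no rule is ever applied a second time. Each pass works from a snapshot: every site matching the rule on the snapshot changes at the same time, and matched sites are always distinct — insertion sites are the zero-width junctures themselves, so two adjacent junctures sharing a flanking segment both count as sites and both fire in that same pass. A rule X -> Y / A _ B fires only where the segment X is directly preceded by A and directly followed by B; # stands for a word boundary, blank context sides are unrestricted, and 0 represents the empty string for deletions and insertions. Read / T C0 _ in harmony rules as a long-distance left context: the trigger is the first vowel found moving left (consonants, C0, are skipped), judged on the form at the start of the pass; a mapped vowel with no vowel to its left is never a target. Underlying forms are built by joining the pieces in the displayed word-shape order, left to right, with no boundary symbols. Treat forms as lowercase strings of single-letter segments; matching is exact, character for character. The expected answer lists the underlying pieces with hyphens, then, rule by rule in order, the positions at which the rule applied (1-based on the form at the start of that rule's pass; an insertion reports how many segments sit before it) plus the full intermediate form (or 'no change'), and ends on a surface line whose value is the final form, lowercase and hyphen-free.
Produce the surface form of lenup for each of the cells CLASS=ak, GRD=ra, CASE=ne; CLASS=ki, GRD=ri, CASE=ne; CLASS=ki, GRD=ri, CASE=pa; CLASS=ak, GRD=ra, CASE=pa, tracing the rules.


cell CLASS=ak, GRD=ra, CASE=ne:
underlying: i-lenup-uka-n
1. f -> v, k -> g, p -> b, s -> z / V _ V: fires at position(s) 6, 8: ilenubugan
2. o -> e, u -> i / F C0 _: fires at position(s) 5: ilenibugan
surface: ilenibugan

cell CLASS=ki, GRD=ri, CASE=ne:
underlying: mo-lenup-bi-n
1. f -> v, k -> g, p -> b, s -> z / V _ V: no change
2. o -> e, u -> i / F C0 _: fires at position(s) 6: molenipbin
surface: molenipbin

cell CLASS=ki, GRD=ri, CASE=pa:
underlying: mo-lenup-bi-g
1. f -> v, k -> g, p -> b, s -> z / V _ V: no change
2. o -> e, u -> i / F C0 _: fires at position(s) 6: molenipbig
surface: molenipbig

cell CLASS=ak, GRD=ra, CASE=pa:
underlying: i-lenup-uka-g
1. f -> v, k -> g, p -> b, s -> z / V _ V: fires at position(s) 6, 8: ilenubugag
2. o -> e, u -> i / F C0 _: fires at position(s) 5: ilenibugag
surface: ilenibugag


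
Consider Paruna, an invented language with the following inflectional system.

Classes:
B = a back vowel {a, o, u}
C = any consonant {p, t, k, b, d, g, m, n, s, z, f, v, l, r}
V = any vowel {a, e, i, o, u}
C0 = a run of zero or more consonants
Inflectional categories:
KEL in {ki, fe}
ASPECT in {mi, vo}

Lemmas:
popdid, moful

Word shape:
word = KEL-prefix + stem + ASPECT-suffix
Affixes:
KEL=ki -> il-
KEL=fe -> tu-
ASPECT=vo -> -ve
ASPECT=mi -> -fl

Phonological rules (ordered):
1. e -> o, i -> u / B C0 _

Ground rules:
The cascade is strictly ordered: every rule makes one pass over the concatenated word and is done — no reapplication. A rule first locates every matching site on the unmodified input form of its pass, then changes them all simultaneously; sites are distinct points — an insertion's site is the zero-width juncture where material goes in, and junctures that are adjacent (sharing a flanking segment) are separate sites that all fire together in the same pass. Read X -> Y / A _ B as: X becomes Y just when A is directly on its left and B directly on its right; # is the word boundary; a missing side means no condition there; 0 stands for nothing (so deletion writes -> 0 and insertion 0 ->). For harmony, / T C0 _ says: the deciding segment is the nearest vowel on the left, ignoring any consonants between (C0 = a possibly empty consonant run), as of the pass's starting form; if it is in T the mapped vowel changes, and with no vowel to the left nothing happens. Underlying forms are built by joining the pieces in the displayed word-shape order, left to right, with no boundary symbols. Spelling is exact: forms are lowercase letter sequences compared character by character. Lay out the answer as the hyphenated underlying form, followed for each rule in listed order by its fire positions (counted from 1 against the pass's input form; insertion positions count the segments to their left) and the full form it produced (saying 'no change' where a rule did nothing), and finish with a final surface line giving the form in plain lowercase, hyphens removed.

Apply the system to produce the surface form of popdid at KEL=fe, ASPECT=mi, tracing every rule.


underlying: tu-popdid-fl
1. e -> o, i -> u / B C0 _: fires at position(s) 7: tupopdudfl
surface: tupopdudfl


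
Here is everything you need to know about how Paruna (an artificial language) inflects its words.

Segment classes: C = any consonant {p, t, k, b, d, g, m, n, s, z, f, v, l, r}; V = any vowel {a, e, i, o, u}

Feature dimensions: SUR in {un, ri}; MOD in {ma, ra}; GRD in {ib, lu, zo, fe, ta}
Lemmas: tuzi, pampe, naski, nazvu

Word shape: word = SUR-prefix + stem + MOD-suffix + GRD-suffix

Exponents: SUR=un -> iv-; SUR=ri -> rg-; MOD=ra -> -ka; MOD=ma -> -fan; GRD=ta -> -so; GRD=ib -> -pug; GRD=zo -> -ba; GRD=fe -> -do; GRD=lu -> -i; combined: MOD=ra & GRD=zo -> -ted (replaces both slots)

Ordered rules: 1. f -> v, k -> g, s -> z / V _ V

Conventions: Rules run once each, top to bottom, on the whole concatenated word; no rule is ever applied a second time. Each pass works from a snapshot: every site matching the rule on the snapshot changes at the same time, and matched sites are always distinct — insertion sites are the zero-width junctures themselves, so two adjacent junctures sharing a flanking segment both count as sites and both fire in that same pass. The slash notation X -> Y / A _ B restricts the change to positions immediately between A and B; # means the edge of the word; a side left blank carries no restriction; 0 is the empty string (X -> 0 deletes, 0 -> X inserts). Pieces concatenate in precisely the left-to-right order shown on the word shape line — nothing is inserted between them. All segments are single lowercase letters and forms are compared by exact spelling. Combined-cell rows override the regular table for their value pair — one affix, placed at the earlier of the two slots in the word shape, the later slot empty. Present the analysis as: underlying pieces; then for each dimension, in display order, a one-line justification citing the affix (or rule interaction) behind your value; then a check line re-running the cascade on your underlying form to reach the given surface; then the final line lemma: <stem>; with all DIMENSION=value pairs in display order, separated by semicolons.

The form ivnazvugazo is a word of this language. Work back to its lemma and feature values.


underlying: iv-nazvu-ka-so
SUR=un - signalled by the affix iv-
MOD=ra - signalled by the affix -ka
GRD=ta - signalled by the affix -so
check: ivnazvukaso -> ivnazvugazo
lemma: nazvu; SUR=un; MOD=ra; GRD=ta


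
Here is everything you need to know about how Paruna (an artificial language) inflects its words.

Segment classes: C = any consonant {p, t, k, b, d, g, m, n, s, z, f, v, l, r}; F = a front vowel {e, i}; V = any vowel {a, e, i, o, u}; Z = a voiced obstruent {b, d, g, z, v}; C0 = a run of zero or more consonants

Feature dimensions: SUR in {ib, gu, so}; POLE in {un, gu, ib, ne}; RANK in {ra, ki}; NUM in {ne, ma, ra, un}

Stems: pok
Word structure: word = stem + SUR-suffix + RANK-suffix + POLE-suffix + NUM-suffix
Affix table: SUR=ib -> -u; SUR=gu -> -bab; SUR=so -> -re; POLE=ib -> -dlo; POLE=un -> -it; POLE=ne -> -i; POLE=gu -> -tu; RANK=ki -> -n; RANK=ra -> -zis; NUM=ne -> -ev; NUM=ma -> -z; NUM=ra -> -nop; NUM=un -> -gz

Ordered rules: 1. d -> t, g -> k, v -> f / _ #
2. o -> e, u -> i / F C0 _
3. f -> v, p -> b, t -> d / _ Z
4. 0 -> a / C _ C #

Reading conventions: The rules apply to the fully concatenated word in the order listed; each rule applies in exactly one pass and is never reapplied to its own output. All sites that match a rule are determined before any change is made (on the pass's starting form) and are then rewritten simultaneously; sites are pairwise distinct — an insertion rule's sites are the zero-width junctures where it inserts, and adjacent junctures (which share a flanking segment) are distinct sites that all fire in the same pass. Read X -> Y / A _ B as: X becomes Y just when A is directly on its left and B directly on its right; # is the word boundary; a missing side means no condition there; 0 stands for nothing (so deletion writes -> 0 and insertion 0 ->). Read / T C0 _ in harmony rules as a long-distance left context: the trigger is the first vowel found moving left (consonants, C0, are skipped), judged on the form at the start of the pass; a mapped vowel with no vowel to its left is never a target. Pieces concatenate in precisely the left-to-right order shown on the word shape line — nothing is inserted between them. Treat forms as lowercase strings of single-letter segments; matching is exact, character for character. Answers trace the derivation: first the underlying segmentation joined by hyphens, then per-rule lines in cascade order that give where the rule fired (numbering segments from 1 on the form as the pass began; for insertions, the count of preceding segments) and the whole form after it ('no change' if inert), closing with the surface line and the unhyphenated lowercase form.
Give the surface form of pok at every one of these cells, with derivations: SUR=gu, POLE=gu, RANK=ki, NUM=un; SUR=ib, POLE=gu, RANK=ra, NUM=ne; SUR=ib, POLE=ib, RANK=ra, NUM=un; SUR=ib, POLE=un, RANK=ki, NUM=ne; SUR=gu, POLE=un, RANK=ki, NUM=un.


cell SUR=gu, POLE=gu, RANK=ki, NUM=un:
underlying: pok-bab-n-tu-gz
1. d -> t, g -> k, v -> f / _ #: no change
2. o -> e, u -> i / F C0 _: no change
3. f -> v, p -> b, t -> d / _ Z: no change
4. 0 -> a / C _ C #: inserts after position(s) 10: pokbabntugaz
surface: pokbabntugaz

cell SUR=ib, POLE=gu, RANK=ra, NUM=ne:
underlying: pok-u-zis-tu-ev
1. d -> t, g -> k, v -> f / _ #: fires at position(s) 11: pokuzistuef
2. o -> e, u -> i / F C0 _: fires at position(s) 9: pokuzistief
3. f -> v, p -> b, t -> d / _ Z: no change
4. 0 -> a / C _ C #: no change
surface: pokuzistief

cell SUR=ib, POLE=ib, RANK=ra, NUM=un:
underlying: pok-u-zis-dlo-gz
1. d -> t, g -> k, v -> f / _ #: no change
2. o -> e, u -> i / F C0 _: fires at position(s) 10: pokuzisdlegz
3. f -> v, p -> b, t -> d / _ Z: no change
4. 0 -> a / C _ C #: inserts after position(s) 11: pokuzisdlegaz
surface: pokuzisdlegaz

cell SUR=ib, POLE=un, RANK=ki, NUM=ne:
underlying: pok-u-n-it-ev
1. d -> t, g -> k, v -> f / _ #: fires at position(s) 9: pokunitef
2. o -> e, u -> i / F C0 _: no change
3. f -> v, p -> b, t -> d / _ Z: no change
4. 0 -> a / C _ C #: no change
surface: pokunitef

cell SUR=gu, POLE=un, RANK=ki, NUM=un:
underlying: pok-bab-n-it-gz
1. d -> t, g -> k, v -> f / _ #: no change
2. o -> e, u -> i / F C0 _: no change
3. f -> v, p -> b, t -> d / _ Z: fires at position(s) 9: pokbabnidgz
4. 0 -> a / C _ C #: inserts after position(s) 10: pokbabnidgaz
surface: pokbabnidgaz


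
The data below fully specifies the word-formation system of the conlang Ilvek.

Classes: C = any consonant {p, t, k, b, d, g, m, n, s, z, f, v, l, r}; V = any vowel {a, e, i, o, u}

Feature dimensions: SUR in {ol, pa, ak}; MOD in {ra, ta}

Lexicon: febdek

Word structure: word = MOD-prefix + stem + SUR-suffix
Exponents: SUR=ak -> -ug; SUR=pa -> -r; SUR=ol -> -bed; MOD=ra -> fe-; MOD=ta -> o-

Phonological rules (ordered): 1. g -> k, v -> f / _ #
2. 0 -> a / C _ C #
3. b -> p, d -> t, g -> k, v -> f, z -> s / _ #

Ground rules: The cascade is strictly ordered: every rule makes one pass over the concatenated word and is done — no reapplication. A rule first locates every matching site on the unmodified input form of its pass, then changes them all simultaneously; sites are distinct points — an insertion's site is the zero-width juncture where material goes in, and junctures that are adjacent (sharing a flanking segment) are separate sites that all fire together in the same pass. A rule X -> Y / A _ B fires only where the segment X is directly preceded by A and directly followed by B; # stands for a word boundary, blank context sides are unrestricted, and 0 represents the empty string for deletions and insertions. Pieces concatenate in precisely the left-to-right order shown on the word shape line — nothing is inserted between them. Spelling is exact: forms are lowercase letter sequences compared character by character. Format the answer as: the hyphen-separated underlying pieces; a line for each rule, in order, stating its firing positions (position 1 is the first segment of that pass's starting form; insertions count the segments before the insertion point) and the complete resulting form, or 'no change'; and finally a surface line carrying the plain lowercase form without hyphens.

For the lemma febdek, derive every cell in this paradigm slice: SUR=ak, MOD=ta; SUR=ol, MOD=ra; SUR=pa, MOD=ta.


cell SUR=ak, MOD=ta:
underlying: o-febdek-ug
1. g -> k, v -> f / _ #: fires at position(s) 9: ofebdekuk
2. 0 -> a / C _ C #: no change
3. b -> p, d -> t, g -> k, v -> f, z -> s / _ #: no change
surface: ofebdekuk

cell SUR=ol, MOD=ra:
underlying: fe-febdek-bed
1. g -> k, v -> f / _ #: no change
2. 0 -> a / C _ C #: no change
3. b -> p, d -> t, g -> k, v -> f, z -> s / _ #: fires at position(s) 11: fefebdekbet
surface: fefebdekbet

cell SUR=pa, MOD=ta:
underlying: o-febdek-r
1. g -> k, v -> f / _ #: no change
2. 0 -> a / C _ C #: inserts after position(s) 7: ofebdekar
3. b -> p, d -> t, g -> k, v -> f, z -> s / _ #: no change
surface: ofebdekar


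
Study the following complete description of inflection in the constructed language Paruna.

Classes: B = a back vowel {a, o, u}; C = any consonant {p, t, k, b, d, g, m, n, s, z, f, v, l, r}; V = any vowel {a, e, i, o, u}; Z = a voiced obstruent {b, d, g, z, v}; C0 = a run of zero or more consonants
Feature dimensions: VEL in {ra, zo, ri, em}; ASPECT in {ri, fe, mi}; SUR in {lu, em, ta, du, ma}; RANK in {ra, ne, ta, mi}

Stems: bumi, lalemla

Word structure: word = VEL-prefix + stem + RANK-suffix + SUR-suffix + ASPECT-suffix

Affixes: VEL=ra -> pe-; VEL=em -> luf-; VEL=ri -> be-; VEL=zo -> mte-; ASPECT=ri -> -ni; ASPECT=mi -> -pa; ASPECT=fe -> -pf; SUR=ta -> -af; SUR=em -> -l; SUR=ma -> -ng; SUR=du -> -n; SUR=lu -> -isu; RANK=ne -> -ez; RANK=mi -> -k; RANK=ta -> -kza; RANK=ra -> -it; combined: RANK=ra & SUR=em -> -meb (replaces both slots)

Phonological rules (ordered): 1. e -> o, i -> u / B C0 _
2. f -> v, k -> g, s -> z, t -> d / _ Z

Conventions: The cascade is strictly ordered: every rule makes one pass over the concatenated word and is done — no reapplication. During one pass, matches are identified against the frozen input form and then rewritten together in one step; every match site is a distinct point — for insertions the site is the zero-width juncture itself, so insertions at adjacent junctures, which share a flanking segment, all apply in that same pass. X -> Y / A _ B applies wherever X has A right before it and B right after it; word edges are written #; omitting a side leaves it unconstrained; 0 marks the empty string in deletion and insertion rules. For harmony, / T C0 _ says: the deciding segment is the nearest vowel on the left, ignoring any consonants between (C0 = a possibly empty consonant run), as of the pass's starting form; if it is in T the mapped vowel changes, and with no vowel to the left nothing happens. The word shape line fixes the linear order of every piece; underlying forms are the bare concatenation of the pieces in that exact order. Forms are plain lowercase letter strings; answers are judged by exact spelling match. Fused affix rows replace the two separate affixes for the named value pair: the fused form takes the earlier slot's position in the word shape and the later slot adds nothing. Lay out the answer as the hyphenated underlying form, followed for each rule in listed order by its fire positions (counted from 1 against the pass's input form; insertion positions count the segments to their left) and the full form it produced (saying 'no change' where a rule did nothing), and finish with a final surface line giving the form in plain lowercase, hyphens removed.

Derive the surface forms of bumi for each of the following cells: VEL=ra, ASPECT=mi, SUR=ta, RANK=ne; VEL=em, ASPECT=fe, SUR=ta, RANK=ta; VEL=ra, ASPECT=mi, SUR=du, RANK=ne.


cell VEL=ra, ASPECT=mi, SUR=ta, RANK=ne:
underlying: pe-bumi-ez-af-pa
1. e -> o, i -> u / B C0 _: fires at position(s) 6: pebumuezafpa
2. f -> v, k -> g, s -> z, t -> d / _ Z: no change
surface: pebumuezafpa

cell VEL=em, ASPECT=fe, SUR=ta, RANK=ta:
underlying: luf-bumi-kza-af-pf
1. e -> o, i -> u / B C0 _: fires at position(s) 7: lufbumukzaafpf
2. f -> v, k -> g, s -> z, t -> d / _ Z: fires at position(s) 3, 8: luvbumugzaafpf
surface: luvbumugzaafpf

cell VEL=ra, ASPECT=mi, SUR=du, RANK=ne:
underlying: pe-bumi-ez-n-pa
1. e -> o, i -> u / B C0 _: fires at position(s) 6: pebumueznpa
2. f -> v, k -> g, s -> z, t -> d / _ Z: no change
surface: pebumueznpa


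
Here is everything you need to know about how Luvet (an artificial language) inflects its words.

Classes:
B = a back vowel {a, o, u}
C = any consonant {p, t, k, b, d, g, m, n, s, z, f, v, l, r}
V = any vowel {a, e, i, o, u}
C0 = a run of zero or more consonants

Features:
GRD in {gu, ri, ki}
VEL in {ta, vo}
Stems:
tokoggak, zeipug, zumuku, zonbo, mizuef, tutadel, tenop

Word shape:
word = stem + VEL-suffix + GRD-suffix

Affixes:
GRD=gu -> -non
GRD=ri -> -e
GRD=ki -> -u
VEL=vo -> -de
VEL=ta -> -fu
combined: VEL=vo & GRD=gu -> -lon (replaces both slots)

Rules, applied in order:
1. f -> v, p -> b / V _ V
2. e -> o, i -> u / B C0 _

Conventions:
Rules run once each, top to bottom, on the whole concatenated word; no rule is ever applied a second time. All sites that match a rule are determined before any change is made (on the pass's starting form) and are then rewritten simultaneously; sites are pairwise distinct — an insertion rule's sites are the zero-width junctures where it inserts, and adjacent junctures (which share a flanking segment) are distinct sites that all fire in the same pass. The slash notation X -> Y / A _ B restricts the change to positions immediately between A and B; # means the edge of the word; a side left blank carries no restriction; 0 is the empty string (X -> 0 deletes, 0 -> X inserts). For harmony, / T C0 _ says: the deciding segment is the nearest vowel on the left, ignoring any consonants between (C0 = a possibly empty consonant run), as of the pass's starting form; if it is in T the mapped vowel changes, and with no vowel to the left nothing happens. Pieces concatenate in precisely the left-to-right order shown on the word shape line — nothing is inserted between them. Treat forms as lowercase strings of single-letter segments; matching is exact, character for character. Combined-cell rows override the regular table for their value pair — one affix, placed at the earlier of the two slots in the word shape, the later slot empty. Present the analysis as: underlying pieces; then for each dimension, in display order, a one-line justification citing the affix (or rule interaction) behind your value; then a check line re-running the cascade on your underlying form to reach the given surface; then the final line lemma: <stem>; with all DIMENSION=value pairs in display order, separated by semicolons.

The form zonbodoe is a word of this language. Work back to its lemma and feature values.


underlying: zonbo-de-e
GRD=ri - signalled by the affix -e
VEL=vo - signalled by the affix -de
check: zonbodee -> zonbodee -> zonbodoe
lemma: zonbo; GRD=ri; VEL=vo


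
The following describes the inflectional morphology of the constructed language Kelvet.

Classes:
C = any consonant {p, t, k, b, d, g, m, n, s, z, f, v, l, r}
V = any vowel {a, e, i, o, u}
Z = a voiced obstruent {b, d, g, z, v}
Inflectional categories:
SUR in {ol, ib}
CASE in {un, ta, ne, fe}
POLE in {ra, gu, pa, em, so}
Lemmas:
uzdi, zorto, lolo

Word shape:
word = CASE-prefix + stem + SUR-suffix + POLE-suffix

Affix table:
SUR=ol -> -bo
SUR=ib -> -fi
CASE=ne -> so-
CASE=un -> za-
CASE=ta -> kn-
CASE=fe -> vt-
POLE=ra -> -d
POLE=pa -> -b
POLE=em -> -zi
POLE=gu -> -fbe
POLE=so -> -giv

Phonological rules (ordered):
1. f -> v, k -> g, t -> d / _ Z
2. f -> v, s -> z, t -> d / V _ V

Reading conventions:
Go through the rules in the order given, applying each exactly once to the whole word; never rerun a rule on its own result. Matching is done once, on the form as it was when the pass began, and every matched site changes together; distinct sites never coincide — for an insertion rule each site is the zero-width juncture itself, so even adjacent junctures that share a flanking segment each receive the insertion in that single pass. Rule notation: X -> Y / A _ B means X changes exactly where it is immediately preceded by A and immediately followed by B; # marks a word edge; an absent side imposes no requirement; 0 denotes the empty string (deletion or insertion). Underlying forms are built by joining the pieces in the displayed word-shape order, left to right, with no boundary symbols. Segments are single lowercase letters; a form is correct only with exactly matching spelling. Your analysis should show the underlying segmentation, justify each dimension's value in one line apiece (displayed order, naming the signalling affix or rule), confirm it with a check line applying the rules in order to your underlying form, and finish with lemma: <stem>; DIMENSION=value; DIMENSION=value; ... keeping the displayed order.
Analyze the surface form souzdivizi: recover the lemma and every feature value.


underlying: so-uzdi-fi-zi
SUR=ib - signalled by the affix -fi
CASE=ne - signalled by the affix so-
POLE=em - signalled by the affix -zi
check: souzdifizi -> souzdifizi -> souzdivizi
lemma: uzdi; SUR=ib; CASE=ne; POLE=em


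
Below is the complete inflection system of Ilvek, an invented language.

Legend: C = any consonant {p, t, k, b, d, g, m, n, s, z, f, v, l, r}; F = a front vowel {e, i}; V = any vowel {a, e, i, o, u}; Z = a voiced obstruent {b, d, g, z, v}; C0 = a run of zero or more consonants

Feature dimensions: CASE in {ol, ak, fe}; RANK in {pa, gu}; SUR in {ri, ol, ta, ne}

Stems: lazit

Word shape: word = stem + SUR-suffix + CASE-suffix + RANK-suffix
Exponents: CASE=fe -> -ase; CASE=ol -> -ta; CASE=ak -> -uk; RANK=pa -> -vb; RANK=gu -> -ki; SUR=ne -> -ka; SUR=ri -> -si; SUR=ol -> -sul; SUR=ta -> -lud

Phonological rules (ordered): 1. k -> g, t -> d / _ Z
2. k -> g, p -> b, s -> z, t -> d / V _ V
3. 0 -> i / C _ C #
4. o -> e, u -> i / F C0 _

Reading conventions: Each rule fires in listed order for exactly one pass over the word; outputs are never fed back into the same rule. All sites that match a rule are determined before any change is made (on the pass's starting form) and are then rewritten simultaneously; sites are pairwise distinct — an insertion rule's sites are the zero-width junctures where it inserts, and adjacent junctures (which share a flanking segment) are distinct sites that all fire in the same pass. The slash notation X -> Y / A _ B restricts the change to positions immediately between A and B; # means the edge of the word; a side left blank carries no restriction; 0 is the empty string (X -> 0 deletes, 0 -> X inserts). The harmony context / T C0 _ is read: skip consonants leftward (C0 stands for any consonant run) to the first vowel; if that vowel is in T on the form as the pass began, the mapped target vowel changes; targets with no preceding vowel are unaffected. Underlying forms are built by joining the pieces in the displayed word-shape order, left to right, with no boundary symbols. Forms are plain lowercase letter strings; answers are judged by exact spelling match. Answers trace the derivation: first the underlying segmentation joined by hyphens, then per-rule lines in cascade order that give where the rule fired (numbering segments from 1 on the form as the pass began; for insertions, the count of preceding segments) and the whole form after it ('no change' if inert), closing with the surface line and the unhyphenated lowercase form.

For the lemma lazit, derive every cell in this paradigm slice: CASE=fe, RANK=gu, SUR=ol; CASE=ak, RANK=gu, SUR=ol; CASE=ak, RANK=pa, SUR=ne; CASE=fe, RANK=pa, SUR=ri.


cell CASE=fe, RANK=gu, SUR=ol:
underlying: lazit-sul-ase-ki
1. k -> g, t -> d / _ Z: no change
2. k -> g, p -> b, s -> z, t -> d / V _ V: fires at position(s) 10, 12: lazitsulazegi
3. 0 -> i / C _ C #: no change
4. o -> e, u -> i / F C0 _: fires at position(s) 7: lazitsilazegi
surface: lazitsilazegi

cell CASE=ak, RANK=gu, SUR=ol:
underlying: lazit-sul-uk-ki
1. k -> g, t -> d / _ Z: no change
2. k -> g, p -> b, s -> z, t -> d / V _ V: no change
3. 0 -> i / C _ C #: no change
4. o -> e, u -> i / F C0 _: fires at position(s) 7: lazitsilukki
surface: lazitsilukki

cell CASE=ak, RANK=pa, SUR=ne:
underlying: lazit-ka-uk-vb
1. k -> g, t -> d / _ Z: fires at position(s) 9: lazitkaugvb
2. k -> g, p -> b, s -> z, t -> d / V _ V: no change
3. 0 -> i / C _ C #: inserts after position(s) 10: lazitkaugvib
4. o -> e, u -> i / F C0 _: no change
surface: lazitkaugvib

cell CASE=fe, RANK=pa, SUR=ri:
underlying: lazit-si-ase-vb
1. k -> g, t -> d / _ Z: no change
2. k -> g, p -> b, s -> z, t -> d / V _ V: fires at position(s) 9: lazitsiazevb
3. 0 -> i / C _ C #: inserts after position(s) 11: lazitsiazevib
4. o -> e, u -> i / F C0 _: no change
surface: lazitsiazevib
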